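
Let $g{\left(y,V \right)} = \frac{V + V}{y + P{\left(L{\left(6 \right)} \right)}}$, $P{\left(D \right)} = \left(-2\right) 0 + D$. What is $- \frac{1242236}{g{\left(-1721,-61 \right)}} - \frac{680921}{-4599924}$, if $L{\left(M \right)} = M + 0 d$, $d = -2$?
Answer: $- \frac{4899918903943699}{280595364} \approx -1.7463 \cdot 10^{7}$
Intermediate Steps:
$L{\left(M \right)} = M$ ($L{\left(M \right)} = M + 0 \left(-2\right) = M + 0 = M$)
$P{\left(D \right)} = D$ ($P{\left(D \right)} = 0 + D = D$)
$g{\left(y,V \right)} = \frac{2 V}{6 + y}$ ($g{\left(y,V \right)} = \frac{V + V}{y + 6} = \frac{2 V}{6 + y}$)
$- \frac{1242236}{g{\left(-1721,-61 \right)}} - \frac{680921}{-4599924} = - \frac{1242236}{2 \left(-61\right) \frac{1}{6 - 1721}} - \frac{680921}{-4599924} = - \frac{1242236}{2 \left(-61\right) \frac{1}{-1715}} - - \frac{680921}{4599924} = - \frac{1242236}{2 \left(-61\right) \left(- \frac{1}{1715}\right)} + \frac{680921}{4599924} = - \frac{1242236}{\frac{122}{1715}} + \frac{680921}{4599924} = \left(-1242236\right) \frac{1715}{122} + \frac{680921}{4599924} = - \frac{1065217370}{61} + \frac{680921}{4599924} = - \frac{4899918903943699}{280595364}$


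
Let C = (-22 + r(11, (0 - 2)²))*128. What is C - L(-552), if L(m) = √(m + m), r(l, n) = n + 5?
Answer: -1664 - 4*I*√69 ≈ -1664.0 - 33.227*I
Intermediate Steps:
r(l, n) = 5 + n
L(m) = √2*√m (L(m) = √(2*m) = √2*√m)
C = -1664 (C = (-22 + (5 + (0 - 2)²))*128 = (-22 + (5 + (-2)²))*128 = (-22 + (5 + 4))*128 = (-22 + 9)*128 = -13*128 = -1664)
C - L(-552) = -1664 - √2*√(-552) = -1664 - √2*2*I*√138 = -1664 - 4*I*√69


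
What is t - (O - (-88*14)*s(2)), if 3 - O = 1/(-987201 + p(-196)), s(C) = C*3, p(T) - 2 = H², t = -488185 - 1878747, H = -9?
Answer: -2343740919587/987118 ≈ -2.3743e+6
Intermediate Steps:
t = -2366932
p(T) = 83 (p(T) = 2 + (-9)² = 2 + 81 = 83)
s(C) = 3*C
O = 2961355/987118 (O = 3 - 1/(-987201 + 83) = 3 - 1/(-987118) = 3 - 1*(-1/987118) = 3 + 1/987118 = 2961355/987118 ≈ 3.0000)
t - (O - (-88*14)*s(2)) = -2366932 - (2961355/987118 - (-88*14)*3*2) = -2366932 - (2961355/987118 - (-1232)*6) = -2366932 - (2961355/987118 - 1*(-7392)) = -2366932 - (2961355/987118 + 7392) = -2366932 - 1*7299737611/987118 = -2366932 - 7299737611/987118 = -2343740919587/987118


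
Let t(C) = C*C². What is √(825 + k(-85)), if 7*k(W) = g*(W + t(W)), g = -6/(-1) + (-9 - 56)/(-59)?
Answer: I*√106146478445/413 ≈ 788.87*I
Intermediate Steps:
g = 419/59 (g = -6*(-1) - 65*(-1/59) = 6 + 65/59 = 419/59 ≈ 7.1017)
t(C) = C³
k(W) = 419*W/413 + 419*W³/413 (k(W) = (419*(W + W³)/59)/7 = (419*W/59 + 419*W³/59)/7 = 419*W/413 + 419*W³/413)
√(825 + k(-85)) = √(825 + (419/413)*(-85)*(1 + (-85)²)) = √(825 + (419/413)*(-85)*(1 + 7225)) = √(825 + (419/413)*(-85)*7226) = √(825 - 257353990/413) = √(-257013265/413) = I*√106146478445/413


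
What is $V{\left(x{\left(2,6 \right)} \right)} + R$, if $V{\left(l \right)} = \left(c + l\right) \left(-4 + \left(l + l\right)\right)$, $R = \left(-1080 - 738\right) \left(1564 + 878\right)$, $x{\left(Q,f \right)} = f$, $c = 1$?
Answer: $-4439500$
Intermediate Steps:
$R = -4439556$ ($R = \left(-1818\right) 2442 = -4439556$)
$V{\left(l \right)} = \left(1 + l\right) \left(-4 + 2 l\right)$ ($V{\left(l \right)} = \left(1 + l\right) \left(-4 + \left(l + l\right)\right) = \left(1 + l\right) \left(-4 + 2 l\right)$)
$V{\left(x{\left(2,6 \right)} \right)} + R = \left(-4 - 12 + 2 \cdot 6^{2}\right) - 4439556 = \left(-4 - 12 + 2 \cdot 36\right) - 4439556 = \left(-4 - 12 + 72\right) - 4439556 = 56 - 4439556 = -4439500$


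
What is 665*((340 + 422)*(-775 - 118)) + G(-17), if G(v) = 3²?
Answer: -452509881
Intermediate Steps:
G(v) = 9
665*((340 + 422)*(-775 - 118)) + G(-17) = 665*((340 + 422)*(-775 - 118)) + 9 = 665*(762*(-893)) + 9 = 665*(-680466) + 9 = -452509890 + 9 = -452509881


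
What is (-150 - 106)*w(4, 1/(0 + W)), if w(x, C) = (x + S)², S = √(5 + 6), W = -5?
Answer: -6912 - 2048*√11 ≈ -13704.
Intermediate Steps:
S = √11 ≈ 3.3166
w(x, C) = (x + √11)²
(-150 - 106)*w(4, 1/(0 + W)) = (-150 - 106)*(4 + √11)² = -256*(4 + √11)²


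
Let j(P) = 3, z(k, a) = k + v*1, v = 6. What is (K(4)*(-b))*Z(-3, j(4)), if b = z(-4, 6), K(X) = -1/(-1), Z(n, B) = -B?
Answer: 6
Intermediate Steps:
z(k, a) = 6 + k (z(k, a) = k + 6*1 = k + 6 = 6 + k)
K(X) = 1 (K(X) = -1*(-1) = 1)
b = 2 (b = 6 - 4 = 2)
(K(4)*(-b))*Z(-3, j(4)) = (1*(-1*2))*(-1*3) = (1*(-2))*(-3) = -2*(-3) = 6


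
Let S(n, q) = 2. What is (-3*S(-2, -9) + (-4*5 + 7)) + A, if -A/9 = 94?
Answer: -865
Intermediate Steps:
A = -846 (A = -9*94 = -846)
(-3*S(-2, -9) + (-4*5 + 7)) + A = (-3*2 + (-4*5 + 7)) - 846 = (-6 + (-20 + 7)) - 846 = (-6 - 13) - 846 = -19 - 846 = -865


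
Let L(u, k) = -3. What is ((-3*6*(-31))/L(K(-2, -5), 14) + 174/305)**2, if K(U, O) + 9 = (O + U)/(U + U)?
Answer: 3198581136/93025 ≈ 34384.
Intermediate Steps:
K(U, O) = -9 + (O + U)/(2*U) (K(U, O) = -9 + (O + U)/(U + U) = -9 + (O + U)/((2*U)) = -9 + (O + U)*(1/(2*U)) = -9 + (O + U)/(2*U))
((-3*6*(-31))/L(K(-2, -5), 14) + 174/305)**2 = ((-3*6*(-31))/(-3) + 174/305)**2 = (-18*(-31)*(-1/3) + 174*(1/305))**2 = (558*(-1/3) + 174/305)**2 = (-186 + 174/305)**2 = (-56556/305)**2 = 3198581136/93025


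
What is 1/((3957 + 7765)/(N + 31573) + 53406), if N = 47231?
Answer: 39402/2104309073 ≈ 1.8724e-5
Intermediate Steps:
1/((3957 + 7765)/(N + 31573) + 53406) = 1/((3957 + 7765)/(47231 + 31573) + 53406) = 1/(11722/78804 + 53406) = 1/(11722*(1/78804) + 53406) = 1/(5861/39402 + 53406) = 1/(2104309073/39402) = 39402/2104309073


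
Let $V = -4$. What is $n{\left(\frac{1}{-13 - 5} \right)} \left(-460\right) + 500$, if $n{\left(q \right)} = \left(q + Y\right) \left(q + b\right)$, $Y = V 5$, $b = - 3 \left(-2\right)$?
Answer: $\frac{4482605}{81} \approx 55341.0$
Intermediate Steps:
$b = 6$ ($b = \left(-1\right) \left(-6\right) = 6$)
$Y = -20$ ($Y = \left(-4\right) 5 = -20$)
$n{\left(q \right)} = \left(-20 + q\right) \left(6 + q\right)$ ($n{\left(q \right)} = \left(q - 20\right) \left(q + 6\right) = \left(-20 + q\right) \left(6 + q\right)$)
$n{\left(\frac{1}{-13 - 5} \right)} \left(-460\right) + 500 = \left(-120 + \left(\frac{1}{-13 - 5}\right)^{2} - \frac{14}{-13 - 5}\right) \left(-460\right) + 500 = \left(-120 + \left(\frac{1}{-18}\right)^{2} - \frac{14}{-18}\right) \left(-460\right) + 500 = \left(-120 + \left(- \frac{1}{18}\right)^{2} - - \frac{7}{9}\right) \left(-460\right) + 500 = \left(-120 + \frac{1}{324} + \frac{7}{9}\right) \left(-460\right) + 500 = \left(- \frac{38627}{324}\right) \left(-460\right) + 500 = \frac{4442105}{81} + 500 = \frac{4482605}{81}$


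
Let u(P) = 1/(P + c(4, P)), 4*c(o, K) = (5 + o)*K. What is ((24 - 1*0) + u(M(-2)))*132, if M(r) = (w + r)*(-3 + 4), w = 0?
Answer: 40920/13 ≈ 3147.7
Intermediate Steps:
c(o, K) = K*(5 + o)/4 (c(o, K) = ((5 + o)*K)/4 = (K*(5 + o))/4 = K*(5 + o)/4)
M(r) = r (M(r) = (0 + r)*(-3 + 4) = r*1 = r)
u(P) = 4/(13*P) (u(P) = 1/(P + P*(5 + 4)/4) = 1/(P + (¼)*P*9) = 1/(P + 9*P/4) = 1/(13*P/4) = 4/(13*P))
((24 - 1*0) + u(M(-2)))*132 = ((24 - 1*0) + (4/13)/(-2))*132 = ((24 + 0) + (4/13)*(-½))*132 = (24 - 2/13)*132 = (310/13)*132 = 40920/13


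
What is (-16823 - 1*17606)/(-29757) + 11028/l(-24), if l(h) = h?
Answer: -27277825/59514 ≈ -458.34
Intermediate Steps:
(-16823 - 1*17606)/(-29757) + 11028/l(-24) = (-16823 - 1*17606)/(-29757) + 11028/(-24) = (-16823 - 17606)*(-1/29757) + 11028*(-1/24) = -34429*(-1/29757) - 919/2 = 34429/29757 - 919/2 = -27277825/59514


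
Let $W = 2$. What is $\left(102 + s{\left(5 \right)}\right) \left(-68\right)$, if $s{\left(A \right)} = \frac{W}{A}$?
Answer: $- \frac{34816}{5} \approx -6963.2$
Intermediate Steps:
$s{\left(A \right)} = \frac{2}{A}$
$\left(102 + s{\left(5 \right)}\right) \left(-68\right) = \left(102 + \frac{2}{5}\right) \left(-68\right) = \frac{512}{5} \left(-68\right) = - \frac{34816}{5}$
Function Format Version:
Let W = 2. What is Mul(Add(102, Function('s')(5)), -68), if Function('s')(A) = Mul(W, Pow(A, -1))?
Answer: Rational(-34816, 5) ≈ -6963.2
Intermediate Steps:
Function('s')(A) = Mul(2, Pow(A, -1))
Mul(Add(102, Function('s')(5)), -68) = Mul(Add(102, Mul(2, Pow(5, -1))), -68) = Mul(Add(102, Mul(2, Rational(1, 5))), -68) = Mul(Add(102, Rational(2, 5)), -68) = Mul(Rational(512, 5), -68) = Rational(-34816, 5)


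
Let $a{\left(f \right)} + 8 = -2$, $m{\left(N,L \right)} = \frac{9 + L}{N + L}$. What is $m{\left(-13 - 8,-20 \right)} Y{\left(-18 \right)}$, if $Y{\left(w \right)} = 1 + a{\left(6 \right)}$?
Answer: $- \frac{99}{41} \approx -2.4146$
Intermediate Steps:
$m{\left(N,L \right)} = \frac{9 + L}{L + N}$
$a{\left(f \right)} = -10$ ($a{\left(f \right)} = -8 - 2 = -10$)
$Y{\left(w \right)} = -9$ ($Y{\left(w \right)} = 1 - 10 = -9$)
$m{\left(-13 - 8,-20 \right)} Y{\left(-18 \right)} = \frac{9 - 20}{-20 - 21} \left(-9\right) = \frac{1}{-20 - 21} \left(-11\right) \left(-9\right) = \frac{1}{-41} \left(-11\right) \left(-9\right) = \left(- \frac{1}{41}\right) \left(-11\right) \left(-9\right) = \frac{11}{41} \left(-9\right) = - \frac{99}{41}$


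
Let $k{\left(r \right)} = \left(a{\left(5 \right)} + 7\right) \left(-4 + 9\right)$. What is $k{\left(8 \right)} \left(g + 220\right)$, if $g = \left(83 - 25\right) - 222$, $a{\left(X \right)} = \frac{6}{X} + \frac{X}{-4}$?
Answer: $1946$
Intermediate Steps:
$a{\left(X \right)} = \frac{6}{X} - \frac{X}{4}$ ($a{\left(X \right)} = \frac{6}{X} + X \left(- \frac{1}{4}\right) = \frac{6}{X} - \frac{X}{4}$)
$k{\left(r \right)} = \frac{139}{4}$ ($k{\left(r \right)} = \left(\left(\frac{6}{5} - \frac{5}{4}\right) + 7\right) \left(-4 + 9\right) = \left(\left(6 \cdot \frac{1}{5} - \frac{5}{4}\right) + 7\right) 5 = \left(\left(\frac{6}{5} - \frac{5}{4}\right) + 7\right) 5 = \left(- \frac{1}{20} + 7\right) 5 = \frac{139}{20} \cdot 5 = \frac{139}{4}$)
$g = -164$ ($g = 58 - 222 = -164$)
$k{\left(8 \right)} \left(g + 220\right) = \frac{139 \left(-164 + 220\right)}{4} = \frac{139}{4} \cdot 56 = 1946$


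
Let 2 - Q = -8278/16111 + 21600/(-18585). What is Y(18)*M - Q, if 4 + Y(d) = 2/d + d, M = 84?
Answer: 23587686368/19961529 ≈ 1181.7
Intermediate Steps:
Y(d) = -4 + d + 2/d (Y(d) = -4 + (2/d + d) = -4 + (d + 2/d) = -4 + d + 2/d)
Q = 24459780/6653843 (Q = 2 - (-8278/16111 + 21600/(-18585)) = 2 - (-8278*1/16111 + 21600*(-1/18585)) = 2 - (-8278/16111 - 480/413) = 2 - 1*(-11152094/6653843) = 2 + 11152094/6653843 = 24459780/6653843 ≈ 3.6760)
Y(18)*M - Q = (-4 + 18 + 2/18)*84 - 1*24459780/6653843 = (-4 + 18 + 2*(1/18))*84 - 24459780/6653843 = (-4 + 18 + 1/9)*84 - 24459780/6653843 = (127/9)*84 - 24459780/6653843 = 3556/3 - 24459780/6653843 = 23587686368/19961529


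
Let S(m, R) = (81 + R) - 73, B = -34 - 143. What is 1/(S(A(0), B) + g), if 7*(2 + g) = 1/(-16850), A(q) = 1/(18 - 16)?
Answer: -117950/20169451 ≈ -0.0058480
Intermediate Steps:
A(q) = 1/2
B = -177
g = -235901/117950 (g = -2 + (1/7)/(-16850) = -2 + (1/7)*(-1/16850) = -2 - 1/117950 = -235901/117950 ≈ -2.0000)
S(m, R) = 8 + R
1/(S(A(0), B) + g) = 1/((8 - 177) - 235901/117950) = 1/(-169 - 235901/117950) = 1/(-20169451/117950) = -117950/20169451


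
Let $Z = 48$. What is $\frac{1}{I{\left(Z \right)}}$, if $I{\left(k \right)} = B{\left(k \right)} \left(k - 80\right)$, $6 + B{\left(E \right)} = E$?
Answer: $- \frac{1}{1344} \approx -0.00074405$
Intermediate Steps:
$B{\left(E \right)} = -6 + E$
$I{\left(k \right)} = \left(-80 + k\right) \left(-6 + k\right)$ ($I{\left(k \right)} = \left(-6 + k\right) \left(k - 80\right) = \left(-6 + k\right) \left(-80 + k\right) = \left(-80 + k\right) \left(-6 + k\right)$)
$\frac{1}{I{\left(Z \right)}} = \frac{1}{\left(-80 + 48\right) \left(-6 + 48\right)} = \frac{1}{\left(-32\right) 42} = \frac{1}{-1344} = - \frac{1}{1344}$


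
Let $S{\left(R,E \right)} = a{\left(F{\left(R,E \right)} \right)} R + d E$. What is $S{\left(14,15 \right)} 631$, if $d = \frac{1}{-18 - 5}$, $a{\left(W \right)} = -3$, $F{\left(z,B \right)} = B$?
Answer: $- \frac{619011}{23} \approx -26914.0$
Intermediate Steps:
$d = - \frac{1}{23}$ ($d = \frac{1}{-23} = - \frac{1}{23} \approx -0.043478$)
$S{\left(R,E \right)} = - 3 R - \frac{E}{23}$
$S{\left(14,15 \right)} 631 = \left(\left(-3\right) 14 - \frac{15}{23}\right) 631 = \left(-42 - \frac{15}{23}\right) 631 = \left(- \frac{981}{23}\right) 631 = - \frac{619011}{23}$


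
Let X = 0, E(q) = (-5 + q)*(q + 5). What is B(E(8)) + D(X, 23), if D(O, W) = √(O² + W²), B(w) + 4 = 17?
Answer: 36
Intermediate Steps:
E(q) = (-5 + q)*(5 + q)
B(w) = 13 (B(w) = -4 + 17 = 13)
B(E(8)) + D(X, 23) = 13 + √(0² + 23²) = 13 + √(0 + 529) = 13 + √529 = 13 + 23 = 36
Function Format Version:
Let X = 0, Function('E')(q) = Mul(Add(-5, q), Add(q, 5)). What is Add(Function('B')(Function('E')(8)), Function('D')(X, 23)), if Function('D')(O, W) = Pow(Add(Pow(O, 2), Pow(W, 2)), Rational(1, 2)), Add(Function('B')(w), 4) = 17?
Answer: 36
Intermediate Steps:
Function('E')(q) = Mul(Add(-5, q), Add(5, q))
Function('B')(w) = 13 (Function('B')(w) = Add(-4, 17) = 13)
Add(Function('B')(Function('E')(8)), Function('D')(X, 23)) = Add(13, Pow(Add(Pow(0, 2), Pow(23, 2)), Rational(1, 2))) = Add(13, Pow(Add(0, 529), Rational(1, 2))) = Add(13, Pow(529, Rational(1, 2))) = Add(13, 23) = 36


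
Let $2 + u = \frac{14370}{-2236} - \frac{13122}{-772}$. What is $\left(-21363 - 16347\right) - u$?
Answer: $- \frac{4069343443}{107887} \approx -37719.0$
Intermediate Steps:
$u = \frac{924673}{107887}$ ($u = -2 + \left(\frac{14370}{-2236} - \frac{13122}{-772}\right) = -2 + \left(14370 \left(- \frac{1}{2236}\right) - - \frac{6561}{386}\right) = -2 + \left(- \frac{7185}{1118} + \frac{6561}{386}\right) = -2 + \frac{1140447}{107887} = \frac{924673}{107887} \approx 8.5708$)
$\left(-21363 - 16347\right) - u = \left(-21363 - 16347\right) - \frac{924673}{107887} = -37710 - \frac{924673}{107887} = - \frac{4069343443}{107887}$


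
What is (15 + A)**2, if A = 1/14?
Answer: 44521/196 ≈ 227.15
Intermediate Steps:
A = 1/14 ≈ 0.071429
(15 + A)**2 = (15 + 1/14)**2 = (211/14)**2 = 44521/196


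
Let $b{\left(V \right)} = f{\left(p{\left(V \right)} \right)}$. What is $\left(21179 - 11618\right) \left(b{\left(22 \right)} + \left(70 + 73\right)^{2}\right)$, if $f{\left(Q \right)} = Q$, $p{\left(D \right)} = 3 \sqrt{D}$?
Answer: $195512889 + 28683 \sqrt{22} \approx 1.9565 \cdot 10^{8}$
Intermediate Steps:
$b{\left(V \right)} = 3 \sqrt{V}$
$\left(21179 - 11618\right) \left(b{\left(22 \right)} + \left(70 + 73\right)^{2}\right) = \left(21179 - 11618\right) \left(3 \sqrt{22} + \left(70 + 73\right)^{2}\right) = 9561 \left(3 \sqrt{22} + 143^{2}\right) = 9561 \left(3 \sqrt{22} + 20449\right) = 9561 \left(20449 + 3 \sqrt{22}\right) = 195512889 + 28683 \sqrt{22}$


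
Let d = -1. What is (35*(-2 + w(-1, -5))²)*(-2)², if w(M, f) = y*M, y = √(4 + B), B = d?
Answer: 980 + 560*√3 ≈ 1949.9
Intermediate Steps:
B = -1
y = √3 (y = √(4 - 1) = √3 ≈ 1.7320)
w(M, f) = M*√3 (w(M, f) = √3*M = M*√3)
(35*(-2 + w(-1, -5))²)*(-2)² = (35*(-2 - √3)²)*(-2)² = (35*(-2 - √3)²)*4 = 140*(-2 - √3)²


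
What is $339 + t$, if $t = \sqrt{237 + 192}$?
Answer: $339 + \sqrt{429} \approx 359.71$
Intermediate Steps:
$t = \sqrt{429} \approx 20.712$
$339 + t = 339 + \sqrt{429}$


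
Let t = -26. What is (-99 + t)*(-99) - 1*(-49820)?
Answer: 62195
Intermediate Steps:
(-99 + t)*(-99) - 1*(-49820) = (-99 - 26)*(-99) - 1*(-49820) = -125*(-99) + 49820 = 12375 + 49820 = 62195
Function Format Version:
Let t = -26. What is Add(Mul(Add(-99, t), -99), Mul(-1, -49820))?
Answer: 62195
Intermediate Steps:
Add(Mul(Add(-99, t), -99), Mul(-1, -49820)) = Add(Mul(Add(-99, -26), -99), Mul(-1, -49820)) = Add(Mul(-125, -99), 49820) = Add(12375, 49820) = 62195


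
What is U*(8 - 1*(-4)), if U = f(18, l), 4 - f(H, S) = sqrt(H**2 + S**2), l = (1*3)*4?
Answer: 48 - 72*sqrt(13) ≈ -211.60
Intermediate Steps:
l = 12 (l = 3*4 = 12)
f(H, S) = 4 - sqrt(H**2 + S**2)
U = 4 - 6*sqrt(13) (U = 4 - sqrt(18**2 + 12**2) = 4 - sqrt(324 + 144) = 4 - sqrt(468) = 4 - 6*sqrt(13) ≈ -17.633)
U*(8 - 1*(-4)) = (4 - 6*sqrt(13))*(8 - 1*(-4)) = (4 - 6*sqrt(13))*(8 + 4) = (4 - 6*sqrt(13))*12 = 48 - 72*sqrt(13)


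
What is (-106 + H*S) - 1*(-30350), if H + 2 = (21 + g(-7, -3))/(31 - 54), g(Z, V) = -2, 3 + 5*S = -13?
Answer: 695820/23 ≈ 30253.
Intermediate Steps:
S = -16/5 (S = -3/5 + (1/5)*(-13) = -3/5 - 13/5 = -16/5 ≈ -3.2000)
H = -65/23 (H = -2 + (21 - 2)/(31 - 54) = -2 + 19/(-23) = -2 + 19*(-1/23) = -2 - 19/23 = -65/23 ≈ -2.8261)
(-106 + H*S) - 1*(-30350) = (-106 - 65/23*(-16/5)) - 1*(-30350) = (-106 + 208/23) + 30350 = -2230/23 + 30350 = 695820/23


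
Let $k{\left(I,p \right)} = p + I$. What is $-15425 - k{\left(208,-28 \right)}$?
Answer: $-15605$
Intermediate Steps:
$k{\left(I,p \right)} = I + p$
$-15425 - k{\left(208,-28 \right)} = -15425 - \left(208 - 28\right) = -15425 - 180 = -15605$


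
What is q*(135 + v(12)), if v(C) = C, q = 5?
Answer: 735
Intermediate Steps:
q*(135 + v(12)) = 5*(135 + 12) = 5*147 = 735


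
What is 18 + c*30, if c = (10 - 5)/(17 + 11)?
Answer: 327/14 ≈ 23.357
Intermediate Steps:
c = 5/28 ≈ 0.17857
18 + c*30 = 18 + (5/28)*30 = 18 + 75/14 = 327/14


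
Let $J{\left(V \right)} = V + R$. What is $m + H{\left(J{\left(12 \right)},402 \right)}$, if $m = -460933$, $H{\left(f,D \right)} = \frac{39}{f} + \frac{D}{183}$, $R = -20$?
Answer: $- \frac{224936611}{488} \approx -4.6094 \cdot 10^{5}$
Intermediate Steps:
$J{\left(V \right)} = -20 + V$ ($J{\left(V \right)} = V - 20 = -20 + V$)
$H{\left(f,D \right)} = \frac{39}{f} + \frac{D}{183}$ ($H{\left(f,D \right)} = \frac{39}{f} + D \frac{1}{183} = \frac{39}{f} + \frac{D}{183}$)
$m + H{\left(J{\left(12 \right)},402 \right)} = -460933 + \left(\frac{39}{-20 + 12} + \frac{1}{183} \cdot 402\right) = -460933 + \left(\frac{39}{-8} + \frac{134}{61}\right) = -460933 + \left(39 \left(- \frac{1}{8}\right) + \frac{134}{61}\right) = -460933 + \left(- \frac{39}{8} + \frac{134}{61}\right) = -460933 - \frac{1307}{488} = - \frac{224936611}{488}$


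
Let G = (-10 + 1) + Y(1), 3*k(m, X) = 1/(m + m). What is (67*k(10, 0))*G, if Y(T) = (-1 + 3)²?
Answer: -67/12 ≈ -5.5833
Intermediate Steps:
Y(T) = 4 (Y(T) = 2² = 4)
k(m, X) = 1/(6*m) (k(m, X) = 1/(3*(m + m)) = 1/(3*((2*m))) = (1/(2*m))/3 = 1/(6*m))
G = -5 (G = (-10 + 1) + 4 = -9 + 4 = -5)
(67*k(10, 0))*G = (67*((⅙)/10))*(-5) = (67*((⅙)*(⅒)))*(-5) = (67*(1/60))*(-5) = (67/60)*(-5) = -67/12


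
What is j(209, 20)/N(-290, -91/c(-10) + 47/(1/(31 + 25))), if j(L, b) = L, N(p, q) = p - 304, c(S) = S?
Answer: -19/54 ≈ -0.35185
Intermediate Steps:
N(p, q) = -304 + p
j(209, 20)/N(-290, -91/c(-10) + 47/(1/(31 + 25))) = 209/(-304 - 290) = 209/(-594) = 209*(-1/594) = -19/54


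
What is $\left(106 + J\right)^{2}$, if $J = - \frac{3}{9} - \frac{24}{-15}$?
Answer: $\frac{2588881}{225} \approx 11506.0$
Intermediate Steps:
$J = \frac{19}{15}$ ($J = \left(-3\right) \frac{1}{9} - - \frac{8}{5} = - \frac{1}{3} + \frac{8}{5} = \frac{19}{15} \approx 1.2667$)
$\left(106 + J\right)^{2} = \left(106 + \frac{19}{15}\right)^{2} = \left(\frac{1609}{15}\right)^{2} = \frac{2588881}{225}$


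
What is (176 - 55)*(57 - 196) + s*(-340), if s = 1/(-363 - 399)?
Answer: -6407869/381 ≈ -16819.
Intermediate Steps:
s = -1/762 (s = 1/(-762) = -1/762 ≈ -0.0013123)
(176 - 55)*(57 - 196) + s*(-340) = (176 - 55)*(57 - 196) - 1/762*(-340) = 121*(-139) + 170/381 = -16819 + 170/381 = -6407869/381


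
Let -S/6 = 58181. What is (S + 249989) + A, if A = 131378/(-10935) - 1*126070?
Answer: -2462332523/10935 ≈ -2.2518e+5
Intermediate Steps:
S = -349086 (S = -6*58181 = -349086)
A = -1378706828/10935 (A = 131378*(-1/10935) - 126070 = -131378/10935 - 126070 = -1378706828/10935 ≈ -1.2608e+5)
(S + 249989) + A = (-349086 + 249989) - 1378706828/10935 = -99097 - 1378706828/10935 = -2462332523/10935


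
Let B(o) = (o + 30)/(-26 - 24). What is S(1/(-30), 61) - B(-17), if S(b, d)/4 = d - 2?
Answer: 11813/50 ≈ 236.26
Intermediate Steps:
S(b, d) = -8 + 4*d (S(b, d) = 4*(d - 2) = 4*(-2 + d) = -8 + 4*d)
B(o) = -⅗ - o/50 (B(o) = (30 + o)/(-50) = (30 + o)*(-1/50) = -⅗ - o/50)
S(1/(-30), 61) - B(-17) = (-8 + 4*61) - (-⅗ - 1/50*(-17)) = (-8 + 244) - (-⅗ + 17/50) = 236 - 1*(-13/50) = 236 + 13/50 = 11813/50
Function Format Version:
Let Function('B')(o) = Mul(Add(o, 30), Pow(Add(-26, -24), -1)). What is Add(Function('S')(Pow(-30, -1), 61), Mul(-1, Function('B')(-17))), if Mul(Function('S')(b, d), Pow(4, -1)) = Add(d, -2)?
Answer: Rational(11813, 50) ≈ 236.26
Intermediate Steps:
Function('S')(b, d) = Add(-8, Mul(4, d)) (Function('S')(b, d) = Mul(4, Add(d, -2)) = Mul(4, Add(-2, d)) = Add(-8, Mul(4, d)))
Function('B')(o) = Add(Rational(-3, 5), Mul(Rational(-1, 50), o)) (Function('B')(o) = Mul(Add(30, o), Pow(-50, -1)) = Mul(Add(30, o), Rational(-1, 50)) = Add(Rational(-3, 5), Mul(Rational(-1, 50), o)))
Add(Function('S')(Pow(-30, -1), 61), Mul(-1, Function('B')(-17))) = Add(Add(-8, Mul(4, 61)), Mul(-1, Add(Rational(-3, 5), Mul(Rational(-1, 50), -17)))) = Add(Add(-8, 244), Mul(-1, Add(Rational(-3, 5), Rational(17, 50)))) = Add(236, Mul(-1, Rational(-13, 50))) = Add(236, Rational(13, 50)) = Rational(11813, 50)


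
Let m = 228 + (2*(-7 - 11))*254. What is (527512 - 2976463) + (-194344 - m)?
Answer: -2634379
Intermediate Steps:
m = -8916 (m = 228 + (2*(-18))*254 = 228 - 36*254 = 228 - 9144 = -8916)
(527512 - 2976463) + (-194344 - m) = (527512 - 2976463) + (-194344 - 1*(-8916)) = -2448951 + (-194344 + 8916) = -2448951 - 185428 = -2634379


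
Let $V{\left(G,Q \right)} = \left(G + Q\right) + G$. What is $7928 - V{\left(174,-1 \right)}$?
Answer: $7581$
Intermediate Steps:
$V{\left(G,Q \right)} = Q + 2 G$
$7928 - V{\left(174,-1 \right)} = 7928 - \left(-1 + 2 \cdot 174\right) = 7928 - \left(-1 + 348\right) = 7928 - 347 = 7581$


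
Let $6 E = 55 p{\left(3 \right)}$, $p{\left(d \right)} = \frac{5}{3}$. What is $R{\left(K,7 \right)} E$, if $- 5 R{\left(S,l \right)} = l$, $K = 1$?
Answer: $- \frac{385}{18} \approx -21.389$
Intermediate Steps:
$p{\left(d \right)} = \frac{5}{3}$ ($p{\left(d \right)} = 5 \cdot \frac{1}{3} = \frac{5}{3}$)
$R{\left(S,l \right)} = - \frac{l}{5}$
$E = \frac{275}{18}$ ($E = \frac{55 \cdot \frac{5}{3}}{6} = \frac{1}{6} \cdot \frac{275}{3} = \frac{275}{18} \approx 15.278$)
$R{\left(K,7 \right)} E = \left(- \frac{1}{5}\right) 7 \cdot \frac{275}{18} = \left(- \frac{7}{5}\right) \frac{275}{18} = - \frac{385}{18}$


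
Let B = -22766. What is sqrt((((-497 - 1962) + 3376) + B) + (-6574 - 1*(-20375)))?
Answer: 4*I*sqrt(503) ≈ 89.711*I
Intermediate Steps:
sqrt((((-497 - 1962) + 3376) + B) + (-6574 - 1*(-20375))) = sqrt((((-497 - 1962) + 3376) - 22766) + (-6574 - 1*(-20375))) = sqrt(((-2459 + 3376) - 22766) + (-6574 + 20375)) = sqrt((917 - 22766) + 13801) = sqrt(-21849 + 13801) = sqrt(-8048) = 4*I*sqrt(503)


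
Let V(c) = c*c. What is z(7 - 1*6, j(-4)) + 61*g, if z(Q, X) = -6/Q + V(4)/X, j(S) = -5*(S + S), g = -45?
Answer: -13753/5 ≈ -2750.6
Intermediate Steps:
V(c) = c²
j(S) = -10*S
z(Q, X) = -6/Q + 16/X (z(Q, X) = -6/Q + 4²/X = -6/Q + 16/X)
z(7 - 1*6, j(-4)) + 61*g = (-6/(7 - 1*6) + 16/((-10*(-4)))) + 61*(-45) = (-6/(7 - 6) + 16/40) - 2745 = (-6/1 + 16*(1/40)) - 2745 = (-6*1 + ⅖) - 2745 = (-6 + ⅖) - 2745 = -28/5 - 2745 = -13753/5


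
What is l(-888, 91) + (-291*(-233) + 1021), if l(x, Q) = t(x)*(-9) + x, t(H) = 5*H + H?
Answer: 115888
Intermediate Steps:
t(H) = 6*H
l(x, Q) = -53*x (l(x, Q) = (6*x)*(-9) + x = -54*x + x = -53*x)
l(-888, 91) + (-291*(-233) + 1021) = -53*(-888) + (-291*(-233) + 1021) = 47064 + (67803 + 1021) = 47064 + 68824 = 115888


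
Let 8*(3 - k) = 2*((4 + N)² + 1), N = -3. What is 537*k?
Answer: 2685/2 ≈ 1342.5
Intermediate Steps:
k = 5/2 (k = 3 - ((4 - 3)² + 1)/4 = 3 - (1² + 1)/4 = 3 - (1 + 1)/4 = 3 - 2/4 = 3 - ⅛*4 = 3 - ½ = 5/2 ≈ 2.5000)
537*k = 537*(5/2) = 2685/2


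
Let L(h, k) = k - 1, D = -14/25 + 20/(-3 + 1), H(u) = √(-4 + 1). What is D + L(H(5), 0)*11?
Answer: -539/25 ≈ -21.560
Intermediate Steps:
H(u) = I*√3 (H(u) = √(-3) = I*√3)
D = -264/25 (D = -14*1/25 + 20/(-2) = -14/25 + 20*(-½) = -14/25 - 10 = -264/25 ≈ -10.560)
L(h, k) = -1 + k
D + L(H(5), 0)*11 = -264/25 + (-1 + 0)*11 = -264/25 - 1*11 = -264/25 - 11 = -539/25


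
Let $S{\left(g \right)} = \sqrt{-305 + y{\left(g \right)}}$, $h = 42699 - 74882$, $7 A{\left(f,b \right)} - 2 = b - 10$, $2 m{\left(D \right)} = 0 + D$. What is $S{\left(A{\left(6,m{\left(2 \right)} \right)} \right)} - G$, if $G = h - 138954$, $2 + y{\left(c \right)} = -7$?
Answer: $171137 + i \sqrt{314} \approx 1.7114 \cdot 10^{5} + 17.72 i$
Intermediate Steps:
$m{\left(D \right)} = \frac{D}{2}$ ($m{\left(D \right)} = \frac{0 + D}{2} = \frac{D}{2}$)
$y{\left(c \right)} = -9$ ($y{\left(c \right)} = -2 - 7 = -9$)
$A{\left(f,b \right)} = - \frac{8}{7} + \frac{b}{7}$ ($A{\left(f,b \right)} = \frac{2}{7} + \frac{b - 10}{7} = \frac{2}{7} + \frac{-10 + b}{7} = \frac{2}{7} + \left(- \frac{10}{7} + \frac{b}{7}\right) = - \frac{8}{7} + \frac{b}{7}$)
$h = -32183$ ($h = 42699 - 74882 = -32183$)
$G = -171137$ ($G = -32183 - 138954 = -171137$)
$S{\left(g \right)} = i \sqrt{314}$ ($S{\left(g \right)} = \sqrt{-305 - 9} = \sqrt{-314} = i \sqrt{314}$)
$S{\left(A{\left(6,m{\left(2 \right)} \right)} \right)} - G = i \sqrt{314} - -171137 = i \sqrt{314} + 171137 = 171137 + i \sqrt{314}$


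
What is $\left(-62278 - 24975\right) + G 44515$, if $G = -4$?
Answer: $-265313$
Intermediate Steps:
$\left(-62278 - 24975\right) + G 44515 = \left(-62278 - 24975\right) - 178060 = -87253 - 178060 = -265313$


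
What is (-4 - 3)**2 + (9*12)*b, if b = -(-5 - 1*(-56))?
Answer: -5459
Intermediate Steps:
b = -51 (b = -(-5 + 56) = -1*51 = -51)
(-4 - 3)**2 + (9*12)*b = (-4 - 3)**2 + (9*12)*(-51) = (-7)**2 + 108*(-51) = 49 - 5508 = -5459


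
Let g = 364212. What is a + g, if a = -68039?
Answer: 296173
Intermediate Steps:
a + g = -68039 + 364212 = 296173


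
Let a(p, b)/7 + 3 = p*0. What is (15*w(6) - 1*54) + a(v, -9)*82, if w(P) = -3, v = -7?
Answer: -1821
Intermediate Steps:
a(p, b) = -21 (a(p, b) = -21 + 7*(p*0) = -21 + 7*0 = -21 + 0 = -21)
(15*w(6) - 1*54) + a(v, -9)*82 = (15*(-3) - 1*54) - 21*82 = (-45 - 54) - 1722 = -99 - 1722 = -1821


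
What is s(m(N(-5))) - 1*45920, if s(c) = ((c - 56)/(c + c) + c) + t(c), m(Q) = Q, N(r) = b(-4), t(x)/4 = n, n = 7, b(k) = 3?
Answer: -275387/6 ≈ -45898.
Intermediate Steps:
t(x) = 28 (t(x) = 4*7 = 28)
N(r) = 3
s(c) = 28 + c + (-56 + c)/(2*c) (s(c) = ((c - 56)/(c + c) + c) + 28 = ((-56 + c)/((2*c)) + c) + 28 = ((-56 + c)*(1/(2*c)) + c) + 28 = ((-56 + c)/(2*c) + c) + 28 = (c + (-56 + c)/(2*c)) + 28 = 28 + c + (-56 + c)/(2*c))
s(m(N(-5))) - 1*45920 = (57/2 + 3 - 28/3) - 1*45920 = (57/2 + 3 - 28*⅓) - 45920 = (57/2 + 3 - 28/3) - 45920 = 133/6 - 45920 = -275387/6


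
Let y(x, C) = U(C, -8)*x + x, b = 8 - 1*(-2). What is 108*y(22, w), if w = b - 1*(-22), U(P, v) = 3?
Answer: 9504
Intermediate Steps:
b = 10 (b = 8 + 2 = 10)
w = 32 (w = 10 - 1*(-22) = 10 + 22 = 32)
y(x, C) = 4*x (y(x, C) = 3*x + x = 4*x)
108*y(22, w) = 108*(4*22) = 108*88 = 9504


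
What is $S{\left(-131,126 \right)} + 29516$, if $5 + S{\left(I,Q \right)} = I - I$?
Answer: $29511$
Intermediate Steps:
$S{\left(I,Q \right)} = -5$ ($S{\left(I,Q \right)} = -5 + \left(I - I\right) = -5 + 0 = -5$)
$S{\left(-131,126 \right)} + 29516 = -5 + 29516 = 29511$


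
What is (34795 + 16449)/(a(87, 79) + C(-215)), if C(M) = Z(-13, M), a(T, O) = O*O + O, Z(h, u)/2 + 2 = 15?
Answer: 25622/3173 ≈ 8.0750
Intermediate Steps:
Z(h, u) = 26 (Z(h, u) = -4 + 2*15 = -4 + 30 = 26)
a(T, O) = O + O² (a(T, O) = O² + O = O + O²)
C(M) = 26
(34795 + 16449)/(a(87, 79) + C(-215)) = (34795 + 16449)/(79*(1 + 79) + 26) = 51244/(79*80 + 26) = 51244/(6320 + 26) = 51244/6346 = 51244*(1/6346) = 25622/3173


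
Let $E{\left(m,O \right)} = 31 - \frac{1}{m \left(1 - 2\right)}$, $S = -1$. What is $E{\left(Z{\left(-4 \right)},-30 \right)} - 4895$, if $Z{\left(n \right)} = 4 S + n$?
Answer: $- \frac{38913}{8} \approx -4864.1$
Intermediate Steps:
$Z{\left(n \right)} = -4 + n$ ($Z{\left(n \right)} = 4 \left(-1\right) + n = -4 + n$)
$E{\left(m,O \right)} = 31 + \frac{1}{m}$ ($E{\left(m,O \right)} = 31 - \frac{1}{m \left(-1\right)} = 31 - \frac{1}{\left(-1\right) m} = 31 - - \frac{1}{m} = 31 + \frac{1}{m}$)
$E{\left(Z{\left(-4 \right)},-30 \right)} - 4895 = \left(31 + \frac{1}{-4 - 4}\right) - 4895 = \left(31 + \frac{1}{-8}\right) - 4895 = \left(31 - \frac{1}{8}\right) - 4895 = \frac{247}{8} - 4895 = - \frac{38913}{8}$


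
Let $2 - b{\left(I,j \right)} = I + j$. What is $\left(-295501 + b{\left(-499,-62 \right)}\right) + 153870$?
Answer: $-141068$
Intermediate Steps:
$b{\left(I,j \right)} = 2 - I - j$ ($b{\left(I,j \right)} = 2 - \left(I + j\right) = 2 - I - j$)
$\left(-295501 + b{\left(-499,-62 \right)}\right) + 153870 = \left(-295501 - -563\right) + 153870 = \left(-295501 + \left(2 + 499 + 62\right)\right) + 153870 = \left(-295501 + 563\right) + 153870 = -294938 + 153870 = -141068$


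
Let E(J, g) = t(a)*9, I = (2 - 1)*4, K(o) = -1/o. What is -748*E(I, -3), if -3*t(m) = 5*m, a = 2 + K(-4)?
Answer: 25245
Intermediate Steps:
I = 4 (I = 1*4 = 4)
a = 9/4 (a = 2 - 1/(-4) = 2 - 1*(-¼) = 2 + ¼ = 9/4 ≈ 2.2500)
t(m) = -5*m/3
E(J, g) = -135/4 (E(J, g) = -5/3*9/4*9 = -15/4*9 = -135/4)
-748*E(I, -3) = -748*(-135/4) = 25245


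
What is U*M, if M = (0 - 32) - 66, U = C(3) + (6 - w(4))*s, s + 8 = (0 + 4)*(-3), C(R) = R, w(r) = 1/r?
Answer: 10976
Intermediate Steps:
s = -20 (s = -8 + (0 + 4)*(-3) = -8 + 4*(-3) = -8 - 12 = -20)
U = -112 (U = 3 + (6 - 1/4)*(-20) = 3 + (23/4)*(-20) = 3 - 115 = -112)
M = -98 (M = -32 - 66 = -98)
U*M = -112*(-98) = 10976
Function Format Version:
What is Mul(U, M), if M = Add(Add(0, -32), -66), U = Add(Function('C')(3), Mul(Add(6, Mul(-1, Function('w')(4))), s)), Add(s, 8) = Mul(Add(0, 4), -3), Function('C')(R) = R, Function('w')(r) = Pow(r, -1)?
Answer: 10976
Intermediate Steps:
s = -20 (s = Add(-8, Mul(Add(0, 4), -3)) = Add(-8, Mul(4, -3)) = Add(-8, -12) = -20)
U = -112 (U = Add(3, Mul(Add(6, Mul(-1, Pow(4, -1))), -20)) = Add(3, Mul(Add(6, Mul(-1, Rational(1, 4))), -20)) = Add(3, Mul(Add(6, Rational(-1, 4)), -20)) = Add(3, Mul(Rational(23, 4), -20)) = Add(3, -115) = -112)
M = -98 (M = Add(-32, -66) = -98)
Mul(U, M) = Mul(-112, -98) = 10976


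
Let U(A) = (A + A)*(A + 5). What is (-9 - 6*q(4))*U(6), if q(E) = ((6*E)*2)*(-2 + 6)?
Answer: -153252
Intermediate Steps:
U(A) = 2*A*(5 + A) (U(A) = (2*A)*(5 + A) = 2*A*(5 + A))
q(E) = 48*E (q(E) = (12*E)*4 = 48*E)
(-9 - 6*q(4))*U(6) = (-9 - 288*4)*(2*6*(5 + 6)) = (-9 - 6*192)*(2*6*11) = (-9 - 1152)*132 = -1161*132 = -153252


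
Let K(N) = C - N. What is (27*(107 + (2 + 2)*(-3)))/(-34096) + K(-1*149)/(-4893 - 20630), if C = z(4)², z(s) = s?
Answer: -71092335/870232208 ≈ -0.081694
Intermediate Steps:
C = 16 (C = 4² = 16)
K(N) = 16 - N
(27*(107 + (2 + 2)*(-3)))/(-34096) + K(-1*149)/(-4893 - 20630) = (27*(107 + (2 + 2)*(-3)))/(-34096) + (16 - (-1)*149)/(-4893 - 20630) = (27*(107 + 4*(-3)))*(-1/34096) + (16 - 1*(-149))/(-25523) = (27*(107 - 12))*(-1/34096) + (16 + 149)*(-1/25523) = (27*95)*(-1/34096) + 165*(-1/25523) = 2565*(-1/34096) - 165/25523 = -2565/34096 - 165/25523 = -71092335/870232208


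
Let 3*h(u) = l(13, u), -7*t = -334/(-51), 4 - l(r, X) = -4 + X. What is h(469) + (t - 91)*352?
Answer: -11607851/357 ≈ -32515.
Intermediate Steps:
l(r, X) = 8 - X (l(r, X) = 4 - (-4 + X) = 4 + (4 - X) = 8 - X)
t = -334/357 (t = -(-334)/(7*(-51)) = -(-334)*(-1)/(7*51) = -⅐*334/51 = -334/357 ≈ -0.93557)
h(u) = 8/3 - u/3 (h(u) = (8 - u)/3 = 8/3 - u/3)
h(469) + (t - 91)*352 = (8/3 - ⅓*469) + (-334/357 - 91)*352 = (8/3 - 469/3) - 32821/357*352 = -461/3 - 11552992/357 = -11607851/357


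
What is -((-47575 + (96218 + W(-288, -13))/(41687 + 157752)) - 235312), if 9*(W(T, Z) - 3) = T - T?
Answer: 56418604172/199439 ≈ 2.8289e+5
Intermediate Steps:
W(T, Z) = 3 (W(T, Z) = 3 + (T - T)/9 = 3 + (⅑)*0 = 3 + 0 = 3)
-((-47575 + (96218 + W(-288, -13))/(41687 + 157752)) - 235312) = -((-47575 + (96218 + 3)/(41687 + 157752)) - 235312) = -((-47575 + 96221/199439) - 235312) = -(-9488214204/199439 - 235312) = -1*(-56418604172/199439) = 56418604172/199439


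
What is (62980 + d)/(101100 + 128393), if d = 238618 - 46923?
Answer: 254675/229493 ≈ 1.1097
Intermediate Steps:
d = 191695
(62980 + d)/(101100 + 128393) = (62980 + 191695)/(101100 + 128393) = 254675/229493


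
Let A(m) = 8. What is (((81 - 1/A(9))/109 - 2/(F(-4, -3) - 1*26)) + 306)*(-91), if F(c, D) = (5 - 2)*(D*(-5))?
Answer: -462312487/16568 ≈ -27904.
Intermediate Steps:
F(c, D) = -15*D (F(c, D) = 3*(-5*D) = -15*D)
(((81 - 1/A(9))/109 - 2/(F(-4, -3) - 1*26)) + 306)*(-91) = (((81 - 1/8)/109 - 2/(-15*(-3) - 1*26)) + 306)*(-91) = (((81 - 1*⅛)*(1/109) - 2/(45 - 26)) + 306)*(-91) = (((81 - ⅛)*(1/109) - 2/19) + 306)*(-91) = (((647/8)*(1/109) - 2*1/19) + 306)*(-91) = ((647/872 - 2/19) + 306)*(-91) = (10549/16568 + 306)*(-91) = (5080357/16568)*(-91) = -462312487/16568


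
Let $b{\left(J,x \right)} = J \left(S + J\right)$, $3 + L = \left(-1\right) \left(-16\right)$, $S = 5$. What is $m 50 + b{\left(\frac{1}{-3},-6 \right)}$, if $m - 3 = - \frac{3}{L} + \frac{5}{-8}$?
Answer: $\frac{49447}{468} \approx 105.66$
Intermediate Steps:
$L = 13$ ($L = -3 - -16 = -3 + 16 = 13$)
$b{\left(J,x \right)} = J \left(5 + J\right)$
$m = \frac{223}{104}$ ($m = 3 + \left(- \frac{3}{13} + \frac{5}{-8}\right) = 3 + \left(\left(-3\right) \frac{1}{13} + 5 \left(- \frac{1}{8}\right)\right) = 3 - \frac{89}{104} = \frac{223}{104} \approx 2.1442$)
$m 50 + b{\left(\frac{1}{-3},-6 \right)} = \frac{223}{104} \cdot 50 + \frac{5 + \frac{1}{-3}}{-3} = \frac{5575}{52} - \frac{5 - \frac{1}{3}}{3} = \frac{5575}{52} - \frac{14}{9} = \frac{49447}{468}$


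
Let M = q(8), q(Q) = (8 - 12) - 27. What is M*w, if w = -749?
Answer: 23219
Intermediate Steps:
q(Q) = -31 (q(Q) = -4 - 27 = -31)
M = -31
M*w = -31*(-749) = 23219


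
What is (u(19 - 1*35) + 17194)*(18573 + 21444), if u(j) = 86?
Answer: 691493760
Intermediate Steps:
(u(19 - 1*35) + 17194)*(18573 + 21444) = (86 + 17194)*(18573 + 21444) = 17280*40017 = 691493760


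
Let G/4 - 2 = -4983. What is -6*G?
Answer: 119544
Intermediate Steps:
G = -19924 (G = 8 + 4*(-4983) = 8 - 19932 = -19924)
-6*G = -6*(-19924) = 119544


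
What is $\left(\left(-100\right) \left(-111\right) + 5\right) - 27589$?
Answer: $-16484$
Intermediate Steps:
$\left(\left(-100\right) \left(-111\right) + 5\right) - 27589 = \left(11100 + 5\right) - 27589 = 11105 - 27589 = -16484$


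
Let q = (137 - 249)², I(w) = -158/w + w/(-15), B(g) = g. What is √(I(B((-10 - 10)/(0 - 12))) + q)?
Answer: √2801045/15 ≈ 111.58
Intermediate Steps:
I(w) = -158/w - w/15 (I(w) = -158/w + w*(-1/15) = -158/w - w/15)
q = 12544 (q = (-112)² = 12544)
√(I(B((-10 - 10)/(0 - 12))) + q) = √((-158*(0 - 12)/(-10 - 10) - (-10 - 10)/(15*(0 - 12))) + 12544) = √((-158/((-20/(-12))) - (-4)/(3*(-12))) + 12544) = √((-158/((-20*(-1/12))) - (-4)*(-1)/(3*12)) + 12544) = √((-158/5/3 - 1/15*5/3) + 12544) = √((-158*⅗ - ⅑) + 12544) = √((-474/5 - ⅑) + 12544) = √(-4271/45 + 12544) = √(560209/45) = √2801045/15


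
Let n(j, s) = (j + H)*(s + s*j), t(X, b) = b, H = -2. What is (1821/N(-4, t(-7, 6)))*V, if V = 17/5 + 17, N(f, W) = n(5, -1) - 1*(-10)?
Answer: -92871/20 ≈ -4643.5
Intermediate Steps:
n(j, s) = (-2 + j)*(s + j*s) (n(j, s) = (j - 2)*(s + s*j) = (-2 + j)*(s + j*s))
N(f, W) = -8 (N(f, W) = -(-2 + 5**2 - 1*5) - 1*(-10) = -(-2 + 25 - 5) + 10 = -1*18 + 10 = -18 + 10 = -8)
V = 102/5 (V = 17*(1/5) + 17 = 17/5 + 17 = 102/5 ≈ 20.400)
(1821/N(-4, t(-7, 6)))*V = (1821/(-8))*(102/5) = (1821*(-1/8))*(102/5) = -1821/8*102/5 = -92871/20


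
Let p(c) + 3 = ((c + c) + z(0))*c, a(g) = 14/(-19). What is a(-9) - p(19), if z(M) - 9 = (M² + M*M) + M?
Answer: -16924/19 ≈ -890.74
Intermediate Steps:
z(M) = 9 + M + 2*M² (z(M) = 9 + ((M² + M*M) + M) = 9 + ((M² + M²) + M) = 9 + (2*M² + M) = 9 + (M + 2*M²) = 9 + M + 2*M²)
a(g) = -14/19 (a(g) = 14*(-1/19) = -14/19)
p(c) = -3 + c*(9 + 2*c) (p(c) = -3 + ((c + c) + (9 + 0 + 2*0²))*c = -3 + (2*c + (9 + 0 + 2*0))*c = -3 + (2*c + (9 + 0 + 0))*c = -3 + (2*c + 9)*c = -3 + (9 + 2*c)*c = -3 + c*(9 + 2*c))
a(-9) - p(19) = -14/19 - (-3 + 2*19² + 9*19) = -14/19 - (-3 + 2*361 + 171) = -14/19 - (-3 + 722 + 171) = -14/19 - 1*890 = -14/19 - 890 = -16924/19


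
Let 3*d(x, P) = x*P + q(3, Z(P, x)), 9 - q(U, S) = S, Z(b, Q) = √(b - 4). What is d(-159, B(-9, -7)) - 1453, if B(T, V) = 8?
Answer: -5624/3 ≈ -1874.7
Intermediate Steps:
Z(b, Q) = √(-4 + b)
q(U, S) = 9 - S
d(x, P) = 3 - √(-4 + P)/3 + P*x/3 (d(x, P) = (x*P + (9 - √(-4 + P)))/3 = (P*x + (9 - √(-4 + P)))/3 = (9 - √(-4 + P) + P*x)/3 = 3 - √(-4 + P)/3 + P*x/3)
d(-159, B(-9, -7)) - 1453 = (3 - √(-4 + 8)/3 + (⅓)*8*(-159)) - 1453 = (3 - √4/3 - 424) - 1453 = (3 - ⅓*2 - 424) - 1453 = (3 - ⅔ - 424) - 1453 = -1265/3 - 1453 = -5624/3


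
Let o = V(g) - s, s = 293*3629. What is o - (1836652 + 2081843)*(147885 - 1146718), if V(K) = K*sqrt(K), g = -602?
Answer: 3913921053038 - 602*I*sqrt(602) ≈ 3.9139e+12 - 14770.0*I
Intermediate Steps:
V(K) = K**(3/2)
s = 1063297
o = -1063297 - 602*I*sqrt(602) (o = (-602)**(3/2) - 1*1063297 = -602*I*sqrt(602) - 1063297 = -1063297 - 602*I*sqrt(602) ≈ -1.0633e+6 - 14770.0*I)
o - (1836652 + 2081843)*(147885 - 1146718) = (-1063297 - 602*I*sqrt(602)) - (1836652 + 2081843)*(147885 - 1146718) = (-1063297 - 602*I*sqrt(602)) - 3918495*(-998833) = (-1063297 - 602*I*sqrt(602)) - 1*(-3913922116335) = (-1063297 - 602*I*sqrt(602)) + 3913922116335 = 3913921053038 - 602*I*sqrt(602)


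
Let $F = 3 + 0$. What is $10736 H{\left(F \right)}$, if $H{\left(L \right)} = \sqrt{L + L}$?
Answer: $10736 \sqrt{6} \approx 26298.0$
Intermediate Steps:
$F = 3$
$H{\left(L \right)} = \sqrt{2} \sqrt{L}$ ($H{\left(L \right)} = \sqrt{2 L} = \sqrt{2} \sqrt{L}$)
$10736 H{\left(F \right)} = 10736 \sqrt{2} \sqrt{3} = 10736 \sqrt{6}$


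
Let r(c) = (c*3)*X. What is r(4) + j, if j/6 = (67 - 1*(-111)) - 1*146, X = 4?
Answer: 240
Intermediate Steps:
r(c) = 12*c (r(c) = (c*3)*4 = (3*c)*4 = 12*c)
j = 192 (j = 6*((67 - 1*(-111)) - 1*146) = 6*((67 + 111) - 146) = 6*(178 - 146) = 6*32 = 192)
r(4) + j = 12*4 + 192 = 48 + 192 = 240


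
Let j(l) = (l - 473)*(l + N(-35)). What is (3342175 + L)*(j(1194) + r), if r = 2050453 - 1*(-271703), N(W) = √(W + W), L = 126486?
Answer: 11040852022830 + 2500904581*I*√70 ≈ 1.1041e+13 + 2.0924e+10*I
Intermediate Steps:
N(W) = √2*√W (N(W) = √(2*W) = √2*√W)
r = 2322156 (r = 2050453 + 271703 = 2322156)
j(l) = (-473 + l)*(l + I*√70) (j(l) = (l - 473)*(l + √2*√(-35)) = (-473 + l)*(l + √2*(I*√35)) = (-473 + l)*(l + I*√70))
(3342175 + L)*(j(1194) + r) = (3342175 + 126486)*((1194² - 473*1194 - 473*I*√70 + I*1194*√70) + 2322156) = 3468661*((1425636 - 564762 - 473*I*√70 + 1194*I*√70) + 2322156) = 3468661*((860874 + 721*I*√70) + 2322156) = 3468661*(3183030 + 721*I*√70) = 11040852022830 + 2500904581*I*√70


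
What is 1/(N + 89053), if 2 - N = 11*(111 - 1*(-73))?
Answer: 1/87031 ≈ 1.1490e-5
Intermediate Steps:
N = -2022 (N = 2 - 11*(111 - 1*(-73)) = 2 - 11*(111 + 73) = 2 - 11*184 = 2 - 1*2024 = 2 - 2024 = -2022)
1/(N + 89053) = 1/(-2022 + 89053) = 1/87031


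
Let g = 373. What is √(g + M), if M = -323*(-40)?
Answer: 3*√1477 ≈ 115.30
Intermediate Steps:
M = 12920
√(g + M) = √(373 + 12920) = √13293 = 3*√1477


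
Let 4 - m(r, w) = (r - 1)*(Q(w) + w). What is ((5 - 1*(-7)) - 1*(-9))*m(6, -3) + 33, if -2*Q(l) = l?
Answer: 549/2 ≈ 274.50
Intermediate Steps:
Q(l) = -l/2
m(r, w) = 4 - w*(-1 + r)/2 (m(r, w) = 4 - (r - 1)*(-w/2 + w) = 4 - (-1 + r)*w/2 = 4 - w*(-1 + r)/2)
((5 - 1*(-7)) - 1*(-9))*m(6, -3) + 33 = ((5 - 1*(-7)) - 1*(-9))*(4 + (½)*(-3) - ½*6*(-3)) + 33 = ((5 + 7) + 9)*(4 - 3/2 + 9) + 33 = (12 + 9)*(23/2) + 33 = 21*(23/2) + 33 = 483/2 + 33 = 549/2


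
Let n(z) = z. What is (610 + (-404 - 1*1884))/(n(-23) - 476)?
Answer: 1678/499 ≈ 3.3627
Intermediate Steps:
(610 + (-404 - 1*1884))/(n(-23) - 476) = (610 + (-404 - 1*1884))/(-23 - 476) = (610 + (-404 - 1884))/(-499) = (610 - 2288)*(-1/499) = -1678*(-1/499) = 1678/499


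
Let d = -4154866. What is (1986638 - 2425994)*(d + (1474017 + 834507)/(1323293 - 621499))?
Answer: 640549792451412240/350897 ≈ 1.8255e+12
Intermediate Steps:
(1986638 - 2425994)*(d + (1474017 + 834507)/(1323293 - 621499)) = (1986638 - 2425994)*(-4154866 + (1474017 + 834507)/(1323293 - 621499)) = -439356*(-4154866 + 2308524/701794) = -439356*(-4154866 + 2308524*(1/701794)) = -439356*(-4154866 + 1154262/350897) = -439356*(-1457928860540/350897) = 640549792451412240/350897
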